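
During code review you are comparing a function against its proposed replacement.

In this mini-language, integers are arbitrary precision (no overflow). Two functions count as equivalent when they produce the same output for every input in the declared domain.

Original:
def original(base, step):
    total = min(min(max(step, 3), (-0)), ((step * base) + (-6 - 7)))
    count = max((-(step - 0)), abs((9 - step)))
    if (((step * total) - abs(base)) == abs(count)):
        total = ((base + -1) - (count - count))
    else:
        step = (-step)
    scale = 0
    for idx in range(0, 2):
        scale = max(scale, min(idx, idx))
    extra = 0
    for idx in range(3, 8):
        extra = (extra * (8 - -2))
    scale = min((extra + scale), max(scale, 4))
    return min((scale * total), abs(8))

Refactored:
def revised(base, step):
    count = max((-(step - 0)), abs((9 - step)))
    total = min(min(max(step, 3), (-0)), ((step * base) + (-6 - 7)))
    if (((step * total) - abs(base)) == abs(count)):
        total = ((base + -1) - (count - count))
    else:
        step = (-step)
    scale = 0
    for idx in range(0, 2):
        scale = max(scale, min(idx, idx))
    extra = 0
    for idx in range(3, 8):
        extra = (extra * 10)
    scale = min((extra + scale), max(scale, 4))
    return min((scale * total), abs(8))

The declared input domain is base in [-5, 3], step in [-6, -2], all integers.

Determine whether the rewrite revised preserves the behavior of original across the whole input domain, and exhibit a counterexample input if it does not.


The two versions differ — the changes include arithmetic usage differs, plus constant usage differs.
Tracing base=-2, step=-6: original: total=-1, then count=15, then (((step * total) - abs(base)) == abs(count)) is false, then step=6, then scale=0, then (idx=0), then scale=0, then (idx=1), then scale=1, then extra=0, then (idx=3), then extra=0, then (idx=4), then extra=0, then (idx=5), then extra=0, then (idx=6), then extra=0, then (idx=7), then extra=0, then scale=1, then returns -1 | revised: count=15, then total=-1, then (((step * total) - abs(base)) == abs(count)) is false, then step=6, then scale=0, then (idx=0), then scale=0, then (idx=1), then scale=1, then extra=0, then (idx=3), then extra=0, then (idx=4), then extra=0, then (idx=5), then extra=0, then (idx=6), then extra=0, then (idx=7), then extra=0, then scale=1, then returns -1 — matching result -1.
Across all 45 domain points the two functions coincide.
verdict: equivalent


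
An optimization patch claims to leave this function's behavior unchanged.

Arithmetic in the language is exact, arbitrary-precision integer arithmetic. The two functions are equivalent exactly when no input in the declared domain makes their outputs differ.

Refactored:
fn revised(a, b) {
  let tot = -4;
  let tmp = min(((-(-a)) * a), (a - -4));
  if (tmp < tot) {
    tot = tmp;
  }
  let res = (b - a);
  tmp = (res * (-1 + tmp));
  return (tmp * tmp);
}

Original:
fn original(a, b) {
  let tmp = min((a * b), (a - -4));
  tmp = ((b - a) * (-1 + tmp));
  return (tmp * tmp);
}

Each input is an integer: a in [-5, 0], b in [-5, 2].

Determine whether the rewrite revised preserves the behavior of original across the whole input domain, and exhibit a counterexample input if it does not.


Evaluate both at a=-5, b=1.
original: tmp=-5, then tmp=-36, then returns 1296
revised: tot=-4, then tmp=-1, then (tmp < tot) is false, then res=6, then tmp=-12, then returns 144
1296 against 144: the behavior changed.
verdict: not equivalent; witness: a=-5, b=1


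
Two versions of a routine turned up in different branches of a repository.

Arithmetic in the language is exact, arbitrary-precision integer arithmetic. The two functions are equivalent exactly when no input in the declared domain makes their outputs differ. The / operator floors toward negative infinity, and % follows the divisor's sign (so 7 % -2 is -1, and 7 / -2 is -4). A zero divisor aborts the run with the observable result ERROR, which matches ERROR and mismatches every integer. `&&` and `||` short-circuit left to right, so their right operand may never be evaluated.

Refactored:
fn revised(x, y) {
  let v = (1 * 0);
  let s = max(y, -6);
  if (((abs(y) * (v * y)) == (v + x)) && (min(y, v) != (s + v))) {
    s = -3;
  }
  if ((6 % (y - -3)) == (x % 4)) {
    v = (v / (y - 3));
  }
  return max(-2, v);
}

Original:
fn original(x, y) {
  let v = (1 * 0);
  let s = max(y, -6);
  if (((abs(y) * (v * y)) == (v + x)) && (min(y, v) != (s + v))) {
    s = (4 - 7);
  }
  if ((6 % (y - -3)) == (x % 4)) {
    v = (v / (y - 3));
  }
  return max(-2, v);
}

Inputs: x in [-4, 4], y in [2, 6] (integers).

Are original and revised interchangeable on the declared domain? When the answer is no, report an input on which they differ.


Reading the diff, among the changes: constant usage differs; arithmetic usage differs.
Tracing x=1, y=4: original: v := 0 | s := 4 | (((abs(y) * (v * y)) == (v + x)) && (min(y, v) != (s + v))): false | ((6 % (y - -3)) == (x % 4)): false | result 0 | revised: v := 0 | s := 4 | (((abs(y) * (v * y)) == (v + x)) && (min(y, v) != (s + v))): false | ((6 % (y - -3)) == (x % 4)): false | result 0 — matching result 0.
Checked all 45 inputs in the declared domain: the outputs agree on every one.
verdict: equivalent


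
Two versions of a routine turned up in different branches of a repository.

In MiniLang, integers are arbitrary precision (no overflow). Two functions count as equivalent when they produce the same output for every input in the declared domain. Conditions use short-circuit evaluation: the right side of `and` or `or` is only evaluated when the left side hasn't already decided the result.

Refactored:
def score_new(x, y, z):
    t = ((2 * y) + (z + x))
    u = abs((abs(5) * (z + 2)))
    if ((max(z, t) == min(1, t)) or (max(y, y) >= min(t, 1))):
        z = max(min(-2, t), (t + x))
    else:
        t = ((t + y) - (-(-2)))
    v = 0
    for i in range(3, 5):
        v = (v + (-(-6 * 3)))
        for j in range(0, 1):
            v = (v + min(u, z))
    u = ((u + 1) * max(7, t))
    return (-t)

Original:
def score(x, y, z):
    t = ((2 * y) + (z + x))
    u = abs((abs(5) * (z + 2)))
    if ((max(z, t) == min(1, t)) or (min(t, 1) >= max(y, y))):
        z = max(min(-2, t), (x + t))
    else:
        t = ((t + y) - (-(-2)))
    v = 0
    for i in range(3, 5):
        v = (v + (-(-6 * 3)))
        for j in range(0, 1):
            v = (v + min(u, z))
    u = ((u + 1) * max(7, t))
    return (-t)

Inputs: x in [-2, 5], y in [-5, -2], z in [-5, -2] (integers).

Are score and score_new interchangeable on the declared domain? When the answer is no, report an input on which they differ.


Consider the input x=-2, y=-5, z=-5.
score: t=-17, then u=15, then ((max(z, t) == min(1, t)) or (min(t, 1) >= max(y, y))) is false, then t=-24, then v=0, then (i=3), then v=18, then (j=0), then v=13, then (i=4), then v=31, then (j=0), then v=26, then u=112, then returns 24
score_new: t=-17, then u=15, then ((max(z, t) == min(1, t)) or (max(y, y) >= min(t, 1))) is true, then z=-17, then v=0, then (i=3), then v=18, then (j=0), then v=1, then (i=4), then v=19, then (j=0), then v=2, then u=112, then returns 17
24 against 17: the behavior changed.
verdict: not equivalent; witness: x=-2, y=-5, z=-5


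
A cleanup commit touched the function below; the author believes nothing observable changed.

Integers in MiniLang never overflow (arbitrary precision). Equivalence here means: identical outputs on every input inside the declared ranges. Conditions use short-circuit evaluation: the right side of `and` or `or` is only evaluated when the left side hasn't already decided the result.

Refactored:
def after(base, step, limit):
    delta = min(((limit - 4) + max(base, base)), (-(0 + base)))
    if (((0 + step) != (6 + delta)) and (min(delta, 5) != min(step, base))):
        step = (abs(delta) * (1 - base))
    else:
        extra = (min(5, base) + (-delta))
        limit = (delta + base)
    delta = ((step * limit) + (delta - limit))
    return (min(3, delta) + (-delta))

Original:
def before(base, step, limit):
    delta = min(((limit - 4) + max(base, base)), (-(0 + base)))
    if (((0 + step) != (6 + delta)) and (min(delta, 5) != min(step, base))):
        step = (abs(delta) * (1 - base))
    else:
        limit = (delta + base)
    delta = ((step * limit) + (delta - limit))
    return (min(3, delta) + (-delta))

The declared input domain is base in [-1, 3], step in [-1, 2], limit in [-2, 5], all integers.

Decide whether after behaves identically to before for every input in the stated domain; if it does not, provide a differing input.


This is a faithful refactor — constant usage differs, statement counts differ, min/max/abs usage differs, arithmetic usage differs, local variable names differ, but the computed results match everywhere.
Tracing base=2, step=0, limit=2: before: delta = -2; (((0 + step) != (6 + delta)) and (min(delta, 5) != min(step, base))) -> true; step = -2; delta = -8; return 0 | after: delta = -2; (((0 + step) != (6 + delta)) and (min(delta, 5) != min(step, base))) -> true; step = -2; delta = -8; return 0 — matching result 0.
Every one of the 160 inputs gives matching results.
verdict: equivalent


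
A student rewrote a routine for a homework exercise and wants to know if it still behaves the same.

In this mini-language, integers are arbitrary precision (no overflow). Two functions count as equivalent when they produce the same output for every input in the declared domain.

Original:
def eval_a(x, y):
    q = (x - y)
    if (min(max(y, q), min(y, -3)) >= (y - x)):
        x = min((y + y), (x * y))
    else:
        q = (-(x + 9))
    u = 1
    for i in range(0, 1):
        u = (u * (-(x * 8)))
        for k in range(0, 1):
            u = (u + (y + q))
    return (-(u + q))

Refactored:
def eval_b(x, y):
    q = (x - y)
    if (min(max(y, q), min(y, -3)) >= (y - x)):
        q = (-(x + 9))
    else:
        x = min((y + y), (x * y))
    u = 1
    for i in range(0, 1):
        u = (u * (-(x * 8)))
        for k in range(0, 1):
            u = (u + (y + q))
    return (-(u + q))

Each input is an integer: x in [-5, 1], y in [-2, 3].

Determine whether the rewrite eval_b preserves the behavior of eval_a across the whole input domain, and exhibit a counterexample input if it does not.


Input x=-5, y=-2: -30 from eval_a versus -24 from eval_b.
verdict: not equivalent; witness: x=-5, y=-2


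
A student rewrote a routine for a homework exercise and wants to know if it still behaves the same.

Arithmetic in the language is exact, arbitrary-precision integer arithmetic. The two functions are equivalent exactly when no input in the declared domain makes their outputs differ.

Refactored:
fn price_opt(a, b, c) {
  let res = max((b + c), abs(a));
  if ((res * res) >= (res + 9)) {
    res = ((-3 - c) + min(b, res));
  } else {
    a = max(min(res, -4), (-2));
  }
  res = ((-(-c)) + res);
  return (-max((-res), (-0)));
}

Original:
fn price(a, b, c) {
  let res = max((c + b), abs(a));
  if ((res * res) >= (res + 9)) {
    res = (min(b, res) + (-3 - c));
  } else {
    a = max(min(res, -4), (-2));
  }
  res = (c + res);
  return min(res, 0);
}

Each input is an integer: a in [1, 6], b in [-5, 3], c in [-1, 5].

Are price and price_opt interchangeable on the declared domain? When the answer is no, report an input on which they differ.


Although min/max/abs usage differs, 378/378 inputs agree.
verdict: equivalent


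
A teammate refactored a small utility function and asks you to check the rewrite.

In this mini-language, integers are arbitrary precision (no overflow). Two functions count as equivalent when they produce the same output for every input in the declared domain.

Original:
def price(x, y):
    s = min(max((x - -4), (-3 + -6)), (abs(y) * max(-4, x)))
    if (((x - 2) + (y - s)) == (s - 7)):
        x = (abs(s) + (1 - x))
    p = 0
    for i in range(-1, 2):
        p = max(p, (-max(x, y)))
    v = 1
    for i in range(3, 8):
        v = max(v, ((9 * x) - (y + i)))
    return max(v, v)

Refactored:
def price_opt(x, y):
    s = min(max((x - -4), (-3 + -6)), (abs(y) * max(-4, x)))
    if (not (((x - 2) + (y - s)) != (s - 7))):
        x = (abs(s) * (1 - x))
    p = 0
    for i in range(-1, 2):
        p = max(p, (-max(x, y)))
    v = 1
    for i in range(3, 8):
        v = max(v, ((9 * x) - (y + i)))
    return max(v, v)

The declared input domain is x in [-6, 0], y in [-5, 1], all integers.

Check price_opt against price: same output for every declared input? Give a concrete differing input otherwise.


These are not equivalent — on x=0, y=-5 the outputs split (11 vs 2).
price: s becomes 0; next (((x - 2) + (y - s)) == (s - 7)) evaluates to true; next x becomes 1; next p becomes 0; next at i=-1:; next p becomes 0; next at i=0:; next p becomes 0; next at i=1:; next p becomes 0; next v becomes 1; next at i=3:; next v becomes 11; next at i=4:; next v becomes 11; next at i=5:; next v becomes 11; next at i=6:; next v becomes 11; next at i=7:; next v becomes 11; next final value 11
price_opt: s becomes 0; next (not (((x - 2) + (y - s)) != (s - 7))) evaluates to true; next x becomes 0; next p becomes 0; next at i=-1:; next p becomes 0; next at i=0:; next p becomes 0; next at i=1:; next p becomes 0; next v becomes 1; next at i=3:; next v becomes 2; next at i=4:; next v becomes 2; next at i=5:; next v becomes 2; next at i=6:; next v becomes 2; next at i=7:; next v becomes 2; next final value 2
verdict: not equivalent; witness: x=0, y=-5


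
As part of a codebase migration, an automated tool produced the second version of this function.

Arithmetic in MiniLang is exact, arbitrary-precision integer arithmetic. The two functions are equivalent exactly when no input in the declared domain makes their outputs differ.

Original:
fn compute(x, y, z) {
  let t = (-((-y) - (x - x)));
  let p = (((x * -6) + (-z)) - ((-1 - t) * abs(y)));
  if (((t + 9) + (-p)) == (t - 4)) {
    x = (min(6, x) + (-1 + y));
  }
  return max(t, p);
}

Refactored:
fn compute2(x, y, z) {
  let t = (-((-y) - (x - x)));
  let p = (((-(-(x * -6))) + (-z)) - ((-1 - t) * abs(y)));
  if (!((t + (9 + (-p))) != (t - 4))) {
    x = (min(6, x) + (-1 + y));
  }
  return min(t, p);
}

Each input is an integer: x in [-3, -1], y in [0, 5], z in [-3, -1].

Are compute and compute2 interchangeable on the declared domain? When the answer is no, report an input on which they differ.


Run the pair on x=-3, y=0, z=-3.
compute: t=0, then p=21, then (((t + 9) + (-p)) == (t - 4)) is false, then returns 21
compute2: t=0, then p=21, then (!((t + (9 + (-p))) != (t - 4))) is false, then returns 0
21 != 0, so the rewrite changes behavior.
verdict: not equivalent; witness: x=-3, y=0, z=-3


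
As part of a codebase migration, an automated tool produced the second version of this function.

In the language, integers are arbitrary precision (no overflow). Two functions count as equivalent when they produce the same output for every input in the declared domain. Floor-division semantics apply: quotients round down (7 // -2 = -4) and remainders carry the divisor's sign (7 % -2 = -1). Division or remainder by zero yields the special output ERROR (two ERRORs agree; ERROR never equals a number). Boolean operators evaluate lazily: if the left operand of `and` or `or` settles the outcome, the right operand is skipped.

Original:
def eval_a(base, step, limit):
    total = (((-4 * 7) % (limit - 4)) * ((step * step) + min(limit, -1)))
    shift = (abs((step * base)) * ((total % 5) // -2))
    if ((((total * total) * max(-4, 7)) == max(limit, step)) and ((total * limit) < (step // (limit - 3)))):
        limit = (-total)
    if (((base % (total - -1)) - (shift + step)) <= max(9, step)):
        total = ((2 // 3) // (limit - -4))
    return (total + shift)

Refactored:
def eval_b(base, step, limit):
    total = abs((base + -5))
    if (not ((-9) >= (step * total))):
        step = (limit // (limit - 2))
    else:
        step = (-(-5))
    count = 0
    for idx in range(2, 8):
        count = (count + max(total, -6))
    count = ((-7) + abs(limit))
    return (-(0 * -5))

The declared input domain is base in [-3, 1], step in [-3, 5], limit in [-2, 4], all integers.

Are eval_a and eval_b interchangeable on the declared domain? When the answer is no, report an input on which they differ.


Try base=-3, step=-3, limit=-2.
eval_a: total becomes -28; next shift becomes -9; next ((((total * total) * max(-4, 7)) == max(limit, step)) and ((total * limit) < (step // (limit - 3)))) evaluates to false; next (((base % (total - -1)) - (shift + step)) <= max(9, step)) evaluates to true; next total becomes 0; next final value -9
eval_b: total becomes 8; next (not ((-9) >= (step * total))) evaluates to false; next step becomes 5; next count becomes 0; next at idx=2:; next count becomes 8; next at idx=3:; next count becomes 16; next at idx=4:; next count becomes 24; next at idx=5:; next count becomes 32; next at idx=6:; next count becomes 40; next at idx=7:; next count becomes 48; next count becomes -5; next final value 0
-9 and 0 differ, so these are not the same function on this domain.
verdict: not equivalent; witness: base=-3, step=-3, limit=-2


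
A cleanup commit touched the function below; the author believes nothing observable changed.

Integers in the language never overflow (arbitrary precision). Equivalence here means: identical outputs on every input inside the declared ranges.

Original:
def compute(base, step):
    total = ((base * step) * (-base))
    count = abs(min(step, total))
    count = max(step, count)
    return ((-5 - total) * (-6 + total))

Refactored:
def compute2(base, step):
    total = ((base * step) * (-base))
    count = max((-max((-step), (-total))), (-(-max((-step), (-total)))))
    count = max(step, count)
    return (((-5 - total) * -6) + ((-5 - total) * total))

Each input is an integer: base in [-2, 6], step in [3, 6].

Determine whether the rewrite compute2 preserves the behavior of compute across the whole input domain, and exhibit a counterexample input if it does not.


This is a faithful refactor — arithmetic usage differs; also min/max/abs usage differs; also constant usage differs, but the computed results match everywhere.
Tracing base=0, step=5: compute: total = 0; count = 0; count = 5; return 30 | compute2: total = 0; count = 0; count = 5; return 30 — matching result 30.
Checked all 36 inputs in the declared domain: the outputs agree on every one.
verdict: equivalent


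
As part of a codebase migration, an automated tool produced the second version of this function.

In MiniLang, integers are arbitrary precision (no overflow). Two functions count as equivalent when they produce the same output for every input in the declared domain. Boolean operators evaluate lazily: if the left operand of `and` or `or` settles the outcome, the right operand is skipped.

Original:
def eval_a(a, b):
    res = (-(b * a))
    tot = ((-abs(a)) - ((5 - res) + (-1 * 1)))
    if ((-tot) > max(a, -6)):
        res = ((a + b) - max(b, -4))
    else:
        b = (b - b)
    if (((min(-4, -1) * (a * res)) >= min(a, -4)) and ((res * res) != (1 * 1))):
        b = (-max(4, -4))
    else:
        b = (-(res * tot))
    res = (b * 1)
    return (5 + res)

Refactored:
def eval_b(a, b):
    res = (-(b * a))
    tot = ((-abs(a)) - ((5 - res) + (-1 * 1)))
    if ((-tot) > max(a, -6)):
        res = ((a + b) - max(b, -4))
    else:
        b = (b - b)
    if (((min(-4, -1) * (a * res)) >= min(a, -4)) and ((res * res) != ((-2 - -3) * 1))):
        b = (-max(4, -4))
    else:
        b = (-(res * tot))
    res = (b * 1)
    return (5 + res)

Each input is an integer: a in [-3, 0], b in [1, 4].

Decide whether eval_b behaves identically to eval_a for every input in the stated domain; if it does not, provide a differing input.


Behavior is preserved: although constant usage differs, plus arithmetic usage differs, the outputs never diverge.
As a probe, take a=0, b=2: eval_a runs res=0, then tot=-4, then ((-tot) > max(a, -6)) is true, then res=0, then (((min(-4, -1) * (a * res)) >= min(a, -4)) and ((res * res) != (1 * 1))) is true, then b=-4, then res=-4, then returns 1; eval_b runs res=0, then tot=-4, then ((-tot) > max(a, -6)) is true, then res=0, then (((min(-4, -1) * (a * res)) >= min(a, -4)) and ((res * res) != ((-2 - -3) * 1))) is true, then b=-4, then res=-4, then returns 1; both end at 1.
Across all 16 domain points the two functions coincide.
verdict: equivalent


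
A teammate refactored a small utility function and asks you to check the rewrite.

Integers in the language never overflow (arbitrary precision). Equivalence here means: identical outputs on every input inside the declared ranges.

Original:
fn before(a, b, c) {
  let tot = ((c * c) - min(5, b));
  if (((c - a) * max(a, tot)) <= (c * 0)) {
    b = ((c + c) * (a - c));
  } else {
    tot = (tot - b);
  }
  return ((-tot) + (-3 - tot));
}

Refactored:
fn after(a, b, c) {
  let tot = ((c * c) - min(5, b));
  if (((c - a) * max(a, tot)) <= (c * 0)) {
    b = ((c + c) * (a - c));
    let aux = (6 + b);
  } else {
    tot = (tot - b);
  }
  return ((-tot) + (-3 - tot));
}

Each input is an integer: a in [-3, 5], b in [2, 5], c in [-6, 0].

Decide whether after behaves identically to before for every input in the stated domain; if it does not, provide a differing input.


Comparing the listings, the differences include: local variable names differ, statement counts differ, constant usage differs, arithmetic usage differs.
As a probe, take a=3, b=2, c=-5: before runs tot becomes 23; next (((c - a) * max(a, tot)) <= (c * 0)) evaluates to true; next b becomes -80; next final value -49; after runs tot becomes 23; next (((c - a) * max(a, tot)) <= (c * 0)) evaluates to true; next b becomes -80; next aux becomes -74; next final value -49; both end at -49.
Every one of the 252 inputs gives matching results.
verdict: equivalent


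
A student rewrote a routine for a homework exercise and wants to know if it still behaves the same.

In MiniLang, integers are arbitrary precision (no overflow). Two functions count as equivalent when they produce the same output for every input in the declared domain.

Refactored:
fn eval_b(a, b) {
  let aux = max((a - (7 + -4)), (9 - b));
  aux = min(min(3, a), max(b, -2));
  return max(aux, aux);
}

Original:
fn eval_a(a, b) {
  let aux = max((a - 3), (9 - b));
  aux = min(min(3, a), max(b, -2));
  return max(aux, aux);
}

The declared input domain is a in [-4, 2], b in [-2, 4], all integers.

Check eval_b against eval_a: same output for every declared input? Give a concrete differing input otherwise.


The two versions differ — the changes include arithmetic usage differs; and constant usage differs.
One worked example (a=-2, b=-1) — eval_a: aux := 10 | aux := -2 | result -2; eval_b: aux := 10 | aux := -2 | result -2; agreement on -2.
Across all 49 domain points the two functions coincide.
verdict: equivalent


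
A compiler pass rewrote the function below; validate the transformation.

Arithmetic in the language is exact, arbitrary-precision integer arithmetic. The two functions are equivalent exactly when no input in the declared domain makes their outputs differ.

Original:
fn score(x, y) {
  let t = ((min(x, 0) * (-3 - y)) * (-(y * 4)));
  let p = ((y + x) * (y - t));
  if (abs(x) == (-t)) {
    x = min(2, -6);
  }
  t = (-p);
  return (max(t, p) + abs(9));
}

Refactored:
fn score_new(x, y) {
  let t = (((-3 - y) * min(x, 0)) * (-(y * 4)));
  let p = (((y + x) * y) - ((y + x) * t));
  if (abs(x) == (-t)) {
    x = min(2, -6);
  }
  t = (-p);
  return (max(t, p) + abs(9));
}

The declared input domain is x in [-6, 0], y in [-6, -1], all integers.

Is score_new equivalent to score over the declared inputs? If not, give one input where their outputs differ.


Reading the diff, among the changes: arithmetic usage differs.
As a probe, take x=-5, y=-3: score runs t := 0 | p := 24 | (abs(x) == (-t)): false | t := -24 | result 33; score_new runs t := 0 | p := 24 | (abs(x) == (-t)): false | t := -24 | result 33; both end at 33.
Sweeping the whole domain (42 inputs) finds no disagreement.
verdict: equivalent


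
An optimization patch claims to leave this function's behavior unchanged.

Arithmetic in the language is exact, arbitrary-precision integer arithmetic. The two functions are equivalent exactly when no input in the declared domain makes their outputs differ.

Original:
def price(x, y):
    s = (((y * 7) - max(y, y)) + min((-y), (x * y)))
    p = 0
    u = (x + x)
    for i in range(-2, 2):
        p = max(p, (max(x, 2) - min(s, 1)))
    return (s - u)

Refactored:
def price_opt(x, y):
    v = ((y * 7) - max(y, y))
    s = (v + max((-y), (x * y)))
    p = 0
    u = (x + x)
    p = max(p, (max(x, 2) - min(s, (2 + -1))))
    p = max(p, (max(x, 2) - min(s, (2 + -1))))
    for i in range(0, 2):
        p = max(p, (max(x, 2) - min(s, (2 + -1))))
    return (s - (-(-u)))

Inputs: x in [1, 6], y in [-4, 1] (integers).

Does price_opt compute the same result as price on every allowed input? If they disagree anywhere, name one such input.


x=1, y=-4 yields -30 from price but -22 from price_opt.
verdict: not equivalent; witness: x=1, y=-4


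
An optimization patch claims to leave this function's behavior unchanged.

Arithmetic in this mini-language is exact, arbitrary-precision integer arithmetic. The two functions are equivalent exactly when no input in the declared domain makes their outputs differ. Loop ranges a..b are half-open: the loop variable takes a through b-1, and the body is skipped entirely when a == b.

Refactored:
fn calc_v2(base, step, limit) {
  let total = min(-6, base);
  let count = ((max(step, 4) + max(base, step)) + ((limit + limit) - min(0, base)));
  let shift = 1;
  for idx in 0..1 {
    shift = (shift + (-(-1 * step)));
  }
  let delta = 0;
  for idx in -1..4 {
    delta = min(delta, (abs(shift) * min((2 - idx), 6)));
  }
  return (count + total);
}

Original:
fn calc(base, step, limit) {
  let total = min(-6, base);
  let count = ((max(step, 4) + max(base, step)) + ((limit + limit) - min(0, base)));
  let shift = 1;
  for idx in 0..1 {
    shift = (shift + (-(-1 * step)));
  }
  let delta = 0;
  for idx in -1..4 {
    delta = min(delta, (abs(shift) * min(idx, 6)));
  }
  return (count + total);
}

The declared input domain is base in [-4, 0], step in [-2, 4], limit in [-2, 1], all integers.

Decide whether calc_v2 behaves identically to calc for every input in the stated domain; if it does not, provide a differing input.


The two versions differ — the changes include arithmetic usage differs, plus constant usage differs.
Spot check at base=0, step=2, limit=1 — calc: total = -6; count = 8; shift = 1; [idx=0]; shift = 3; delta = 0; [idx=-1]; delta = -3; [idx=0]; delta = -3; [idx=1]; delta = -3; [idx=2]; delta = -3; [idx=3]; delta = -3; return 2. calc_v2: total = -6; count = 8; shift = 1; [idx=0]; shift = 3; delta = 0; [idx=-1]; delta = 0; [idx=0]; delta = 0; [idx=1]; delta = 0; [idx=2]; delta = 0; [idx=3]; delta = -3; return 2. Both give 2.
Every one of the 140 inputs gives matching results.
verdict: equivalent


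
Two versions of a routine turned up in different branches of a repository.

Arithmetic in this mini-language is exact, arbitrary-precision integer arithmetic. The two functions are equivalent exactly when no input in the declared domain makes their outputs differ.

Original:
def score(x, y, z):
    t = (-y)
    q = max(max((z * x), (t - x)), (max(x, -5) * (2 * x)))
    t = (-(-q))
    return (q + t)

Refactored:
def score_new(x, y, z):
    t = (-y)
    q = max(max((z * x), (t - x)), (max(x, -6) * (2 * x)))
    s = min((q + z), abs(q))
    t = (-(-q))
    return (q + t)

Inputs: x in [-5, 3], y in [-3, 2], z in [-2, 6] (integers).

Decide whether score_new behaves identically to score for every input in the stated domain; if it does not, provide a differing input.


The suspicious edit (`-5` became `-6`) never changes the result for any input inside the declared domain; all 486 inputs agree.
verdict: equivalent


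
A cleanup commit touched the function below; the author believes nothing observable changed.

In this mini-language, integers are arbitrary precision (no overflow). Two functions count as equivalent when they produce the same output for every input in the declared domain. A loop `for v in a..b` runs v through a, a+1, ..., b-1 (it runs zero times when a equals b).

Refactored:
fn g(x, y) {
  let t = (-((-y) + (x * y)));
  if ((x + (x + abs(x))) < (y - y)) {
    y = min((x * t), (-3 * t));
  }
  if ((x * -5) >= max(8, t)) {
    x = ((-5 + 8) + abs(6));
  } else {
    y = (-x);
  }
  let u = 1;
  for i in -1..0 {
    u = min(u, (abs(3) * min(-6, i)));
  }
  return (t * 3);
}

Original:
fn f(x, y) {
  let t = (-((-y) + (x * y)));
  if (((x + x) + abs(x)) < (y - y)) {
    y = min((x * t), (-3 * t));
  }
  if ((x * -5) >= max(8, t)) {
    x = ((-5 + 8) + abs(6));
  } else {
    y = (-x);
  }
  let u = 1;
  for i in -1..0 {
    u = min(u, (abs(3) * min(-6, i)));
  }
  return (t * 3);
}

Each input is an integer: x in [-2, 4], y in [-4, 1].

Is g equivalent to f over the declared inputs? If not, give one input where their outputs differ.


This is a faithful refactor — same computation, different form, but the computed results match everywhere.
Spot check at x=2, y=-1 — f: t becomes 1; next (((x + x) + abs(x)) < (y - y)) evaluates to false; next ((x * -5) >= max(8, t)) evaluates to false; next y becomes -2; next u becomes 1; next at i=-1:; next u becomes -18; next final value 3. g: t becomes 1; next ((x + (x + abs(x))) < (y - y)) evaluates to false; next ((x * -5) >= max(8, t)) evaluates to false; next y becomes -2; next u becomes 1; next at i=-1:; next u becomes -18; next final value 3. Both give 3.
Across all 42 domain points the two functions coincide.
verdict: equivalent


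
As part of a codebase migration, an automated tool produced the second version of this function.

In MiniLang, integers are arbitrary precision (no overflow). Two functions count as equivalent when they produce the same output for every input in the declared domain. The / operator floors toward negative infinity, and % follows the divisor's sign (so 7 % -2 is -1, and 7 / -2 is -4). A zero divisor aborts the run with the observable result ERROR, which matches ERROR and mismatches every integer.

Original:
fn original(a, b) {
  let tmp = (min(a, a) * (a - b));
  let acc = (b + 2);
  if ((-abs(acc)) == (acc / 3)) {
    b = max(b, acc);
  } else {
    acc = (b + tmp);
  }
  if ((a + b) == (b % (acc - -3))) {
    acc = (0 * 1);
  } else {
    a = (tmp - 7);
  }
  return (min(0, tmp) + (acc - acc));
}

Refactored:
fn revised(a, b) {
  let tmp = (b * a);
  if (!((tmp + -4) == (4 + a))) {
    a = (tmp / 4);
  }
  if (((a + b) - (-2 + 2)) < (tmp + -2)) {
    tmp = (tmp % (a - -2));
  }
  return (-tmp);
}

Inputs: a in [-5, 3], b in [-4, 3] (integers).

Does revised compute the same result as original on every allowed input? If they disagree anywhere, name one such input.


a=-5, b=-4 yields 0 from original but -6 from revised.
verdict: not equivalent; witness: a=-5, b=-4


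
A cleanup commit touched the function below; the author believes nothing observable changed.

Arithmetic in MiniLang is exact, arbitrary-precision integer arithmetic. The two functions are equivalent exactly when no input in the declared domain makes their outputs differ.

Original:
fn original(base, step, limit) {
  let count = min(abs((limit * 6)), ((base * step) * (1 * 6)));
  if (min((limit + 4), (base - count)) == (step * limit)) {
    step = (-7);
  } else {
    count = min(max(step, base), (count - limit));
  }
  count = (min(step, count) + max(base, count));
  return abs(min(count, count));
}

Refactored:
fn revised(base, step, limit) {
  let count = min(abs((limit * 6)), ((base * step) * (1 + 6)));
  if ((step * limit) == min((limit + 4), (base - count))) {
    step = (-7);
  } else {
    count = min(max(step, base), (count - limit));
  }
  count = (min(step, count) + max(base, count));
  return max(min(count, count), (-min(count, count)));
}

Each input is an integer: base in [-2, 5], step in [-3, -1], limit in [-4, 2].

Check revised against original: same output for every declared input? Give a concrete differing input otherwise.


There is a counterexample at base=1, step=-3, limit=-4: 13 on one side, 16 on the other.
original: count becomes -18; next (min((limit + 4), (base - count)) == (step * limit)) evaluates to false; next count becomes -14; next count becomes -13; next final value 13
revised: count becomes -21; next ((step * limit) == min((limit + 4), (base - count))) evaluates to false; next count becomes -17; next count becomes -16; next final value 16
verdict: not equivalent; witness: base=1, step=-3, limit=-4


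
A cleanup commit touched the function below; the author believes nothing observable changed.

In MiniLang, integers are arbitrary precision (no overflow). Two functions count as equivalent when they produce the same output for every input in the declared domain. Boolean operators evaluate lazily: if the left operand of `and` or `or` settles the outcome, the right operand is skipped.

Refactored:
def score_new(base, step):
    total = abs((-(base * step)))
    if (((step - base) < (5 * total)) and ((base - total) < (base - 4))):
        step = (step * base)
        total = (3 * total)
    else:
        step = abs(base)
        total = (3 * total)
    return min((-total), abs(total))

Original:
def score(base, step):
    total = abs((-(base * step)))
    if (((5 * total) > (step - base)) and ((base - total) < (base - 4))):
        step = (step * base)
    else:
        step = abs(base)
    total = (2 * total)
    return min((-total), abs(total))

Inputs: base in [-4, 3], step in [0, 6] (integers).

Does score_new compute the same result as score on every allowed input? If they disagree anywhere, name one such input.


The rewrite breaks on base=-4, step=1, where the results are -8 and -12.
score: total = 4; (((5 * total) > (step - base)) and ((base - total) < (base - 4))) -> false; step = 4; total = 8; return -8
score_new: total = 4; (((step - base) < (5 * total)) and ((base - total) < (base - 4))) -> false; step = 4; total = 12; return -12
verdict: not equivalent; witness: base=-4, step=1


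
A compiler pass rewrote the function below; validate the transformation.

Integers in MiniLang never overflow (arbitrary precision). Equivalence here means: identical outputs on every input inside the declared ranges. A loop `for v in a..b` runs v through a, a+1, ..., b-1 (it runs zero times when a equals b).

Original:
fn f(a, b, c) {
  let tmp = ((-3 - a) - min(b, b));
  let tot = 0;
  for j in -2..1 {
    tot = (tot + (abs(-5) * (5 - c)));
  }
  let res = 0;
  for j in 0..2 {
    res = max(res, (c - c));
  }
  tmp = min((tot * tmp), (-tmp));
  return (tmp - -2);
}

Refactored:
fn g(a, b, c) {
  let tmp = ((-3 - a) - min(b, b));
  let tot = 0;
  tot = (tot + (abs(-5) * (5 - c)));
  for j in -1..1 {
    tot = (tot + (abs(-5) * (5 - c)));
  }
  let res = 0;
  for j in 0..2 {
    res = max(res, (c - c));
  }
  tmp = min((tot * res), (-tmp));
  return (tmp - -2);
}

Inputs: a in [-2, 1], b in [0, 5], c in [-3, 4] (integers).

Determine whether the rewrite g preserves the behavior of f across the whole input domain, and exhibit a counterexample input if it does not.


Not equivalent: a=-2, b=0, c=-3 separates them (-118 vs 2).
f: tmp becomes -1; next tot becomes 0; next at j=-2:; next tot becomes 40; next at j=-1:; next tot becomes 80; next at j=0:; next tot becomes 120; next res becomes 0; next at j=0:; next res becomes 0; next at j=1:; next res becomes 0; next tmp becomes -120; next final value -118
g: tmp becomes -1; next tot becomes 0; next tot becomes 40; next at j=-1:; next tot becomes 80; next at j=0:; next tot becomes 120; next res becomes 0; next at j=0:; next res becomes 0; next at j=1:; next res becomes 0; next tmp becomes 0; next final value 2
verdict: not equivalent; witness: a=-2, b=0, c=-3


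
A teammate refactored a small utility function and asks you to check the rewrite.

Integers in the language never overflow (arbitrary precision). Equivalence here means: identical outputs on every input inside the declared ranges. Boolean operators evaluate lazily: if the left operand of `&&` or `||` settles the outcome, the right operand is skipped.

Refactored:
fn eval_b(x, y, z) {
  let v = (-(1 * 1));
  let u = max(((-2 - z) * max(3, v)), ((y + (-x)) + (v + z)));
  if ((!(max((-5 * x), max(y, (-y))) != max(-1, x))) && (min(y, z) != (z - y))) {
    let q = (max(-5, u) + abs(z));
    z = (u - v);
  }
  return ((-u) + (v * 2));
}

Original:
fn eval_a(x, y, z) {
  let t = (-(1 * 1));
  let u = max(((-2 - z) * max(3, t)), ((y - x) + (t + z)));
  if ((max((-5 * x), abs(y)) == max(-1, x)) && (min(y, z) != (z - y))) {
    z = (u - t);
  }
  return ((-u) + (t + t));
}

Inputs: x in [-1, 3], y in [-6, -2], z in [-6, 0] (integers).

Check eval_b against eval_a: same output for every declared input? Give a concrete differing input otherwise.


The two versions differ — the changes include arithmetic usage differs; also statement counts differ; also local variable names differ; also boolean connective usage differs; also min/max/abs usage differs; also constant usage differs; also comparison usage differs.
Spot check at x=0, y=-4, z=-4 — eval_a: t=-1, then u=6, then ((max((-5 * x), abs(y)) == max(-1, x)) && (min(y, z) != (z - y))) is false, then returns -8. eval_b: v=-1, then u=6, then ((!(max((-5 * x), max(y, (-y))) != max(-1, x))) && (min(y, z) != (z - y))) is false, then returns -8. Both give -8.
Every one of the 175 inputs gives matching results.
verdict: equivalent


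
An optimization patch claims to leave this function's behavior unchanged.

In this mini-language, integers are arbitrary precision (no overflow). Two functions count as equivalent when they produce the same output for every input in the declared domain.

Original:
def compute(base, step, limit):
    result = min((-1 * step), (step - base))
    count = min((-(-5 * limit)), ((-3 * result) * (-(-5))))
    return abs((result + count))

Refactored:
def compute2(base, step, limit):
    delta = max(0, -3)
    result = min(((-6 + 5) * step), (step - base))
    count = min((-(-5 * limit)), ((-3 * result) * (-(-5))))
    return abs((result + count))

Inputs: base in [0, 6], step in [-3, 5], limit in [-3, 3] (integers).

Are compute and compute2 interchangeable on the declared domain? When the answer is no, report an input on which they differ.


Side by side, the visible changes include: arithmetic usage differs, and local variable names differ, and min/max/abs usage differs, and constant usage differs, and statement counts differ.
One worked example (base=6, step=-1, limit=1) — compute: result := -7 | count := 5 | result 2; compute2: delta := 0 | result := -7 | count := 5 | result 2; agreement on 2.
Sweeping the whole domain (441 inputs) finds no disagreement.
verdict: equivalent


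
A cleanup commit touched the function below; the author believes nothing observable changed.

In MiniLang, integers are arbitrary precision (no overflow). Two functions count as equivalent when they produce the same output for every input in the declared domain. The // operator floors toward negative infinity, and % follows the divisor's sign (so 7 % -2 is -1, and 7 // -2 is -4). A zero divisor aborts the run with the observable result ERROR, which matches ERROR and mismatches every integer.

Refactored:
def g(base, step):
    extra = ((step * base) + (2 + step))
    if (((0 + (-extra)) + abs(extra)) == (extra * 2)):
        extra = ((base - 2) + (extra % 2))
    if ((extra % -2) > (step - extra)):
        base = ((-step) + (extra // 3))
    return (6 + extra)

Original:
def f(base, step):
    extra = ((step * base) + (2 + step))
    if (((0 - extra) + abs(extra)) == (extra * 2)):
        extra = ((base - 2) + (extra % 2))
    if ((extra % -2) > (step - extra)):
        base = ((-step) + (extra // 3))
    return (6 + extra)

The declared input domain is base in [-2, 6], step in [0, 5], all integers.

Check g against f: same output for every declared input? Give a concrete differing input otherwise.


Differences: arithmetic usage differs — yet all 54 inputs agree.
verdict: equivalent


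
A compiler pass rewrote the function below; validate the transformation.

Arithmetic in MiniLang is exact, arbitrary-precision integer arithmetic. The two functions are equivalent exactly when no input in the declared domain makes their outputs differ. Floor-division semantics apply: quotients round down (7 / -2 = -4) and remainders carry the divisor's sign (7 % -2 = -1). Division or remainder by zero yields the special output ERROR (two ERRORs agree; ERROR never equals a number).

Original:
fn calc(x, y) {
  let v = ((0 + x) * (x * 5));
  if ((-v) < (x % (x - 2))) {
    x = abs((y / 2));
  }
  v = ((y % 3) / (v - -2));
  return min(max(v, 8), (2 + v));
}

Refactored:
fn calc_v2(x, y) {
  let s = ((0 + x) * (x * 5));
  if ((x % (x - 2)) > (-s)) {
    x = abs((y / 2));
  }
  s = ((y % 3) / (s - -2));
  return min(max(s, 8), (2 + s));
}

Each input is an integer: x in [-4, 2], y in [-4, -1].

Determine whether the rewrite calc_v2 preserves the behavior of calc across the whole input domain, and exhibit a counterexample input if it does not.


The two versions differ — the changes include comparison usage differs; local variable names differ.
Spot check at x=0, y=-1 — calc: v=0, then ((-v) < (x % (x - 2))) is false, then v=1, then returns 3. calc_v2: s=0, then ((x % (x - 2)) > (-s)) is false, then s=1, then returns 3. Both give 3.
Sweeping the whole domain (28 inputs) finds no disagreement.
verdict: equivalent
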